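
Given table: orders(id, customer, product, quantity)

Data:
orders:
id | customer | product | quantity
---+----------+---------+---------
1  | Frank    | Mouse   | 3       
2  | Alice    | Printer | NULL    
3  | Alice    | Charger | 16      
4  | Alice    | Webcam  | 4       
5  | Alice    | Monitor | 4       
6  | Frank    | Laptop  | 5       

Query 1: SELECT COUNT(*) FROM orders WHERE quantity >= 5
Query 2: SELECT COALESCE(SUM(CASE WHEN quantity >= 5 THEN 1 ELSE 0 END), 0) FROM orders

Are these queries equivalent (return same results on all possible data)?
Yes, equivalent

Both queries return: [(2,)]

Reason: COUNT with WHERE vs conditional SUM (COALESCE handles empty-table NULL)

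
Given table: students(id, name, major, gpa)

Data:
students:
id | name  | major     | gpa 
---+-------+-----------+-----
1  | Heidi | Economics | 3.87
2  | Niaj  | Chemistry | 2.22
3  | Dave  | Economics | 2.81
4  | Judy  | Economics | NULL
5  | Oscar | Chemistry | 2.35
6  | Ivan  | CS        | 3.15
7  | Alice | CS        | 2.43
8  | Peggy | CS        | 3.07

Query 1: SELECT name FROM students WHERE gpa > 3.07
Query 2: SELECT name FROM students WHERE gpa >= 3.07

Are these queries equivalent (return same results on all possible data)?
No, not equivalent

Query 1 returns: [('Heidi',), ('Ivan',)]
Query 2 returns: [('Heidi',), ('Ivan',), ('Peggy',)]

Reason: > vs >= gives different results when gpa = 3.07 exists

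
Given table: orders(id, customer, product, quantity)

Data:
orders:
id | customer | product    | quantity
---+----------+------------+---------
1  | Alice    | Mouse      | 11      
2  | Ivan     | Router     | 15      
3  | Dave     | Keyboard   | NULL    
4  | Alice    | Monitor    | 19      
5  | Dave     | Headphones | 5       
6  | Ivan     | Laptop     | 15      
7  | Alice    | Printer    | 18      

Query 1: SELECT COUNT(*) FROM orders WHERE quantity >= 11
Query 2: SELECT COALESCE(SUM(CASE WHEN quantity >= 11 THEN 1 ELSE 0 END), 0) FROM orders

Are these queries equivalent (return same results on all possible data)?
Yes, equivalent

Both queries return: [(5,)]

Reason: COUNT with WHERE vs conditional SUM (COALESCE handles empty-table NULL)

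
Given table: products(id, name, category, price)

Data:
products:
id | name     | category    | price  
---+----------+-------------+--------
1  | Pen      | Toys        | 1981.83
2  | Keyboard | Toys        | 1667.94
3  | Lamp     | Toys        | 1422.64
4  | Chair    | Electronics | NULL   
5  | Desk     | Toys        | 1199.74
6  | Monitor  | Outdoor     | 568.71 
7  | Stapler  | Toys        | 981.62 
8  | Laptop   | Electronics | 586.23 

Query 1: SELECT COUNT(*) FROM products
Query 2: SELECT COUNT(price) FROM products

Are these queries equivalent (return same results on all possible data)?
No, not equivalent

Query 1 returns: [(8,)]
Query 2 returns: [(7,)]

Reason: COUNT(*) includes NULLs, COUNT(column) excludes them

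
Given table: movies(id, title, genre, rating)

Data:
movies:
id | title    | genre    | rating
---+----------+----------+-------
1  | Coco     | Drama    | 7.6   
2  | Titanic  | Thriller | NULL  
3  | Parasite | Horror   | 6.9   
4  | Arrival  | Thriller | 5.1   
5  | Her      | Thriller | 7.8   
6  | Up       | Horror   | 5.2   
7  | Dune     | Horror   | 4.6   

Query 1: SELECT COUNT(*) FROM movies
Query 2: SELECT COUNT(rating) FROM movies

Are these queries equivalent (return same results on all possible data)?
No, not equivalent

Query 1 returns: [(7,)]
Query 2 returns: [(6,)]

Reason: COUNT(*) includes NULLs, COUNT(column) excludes them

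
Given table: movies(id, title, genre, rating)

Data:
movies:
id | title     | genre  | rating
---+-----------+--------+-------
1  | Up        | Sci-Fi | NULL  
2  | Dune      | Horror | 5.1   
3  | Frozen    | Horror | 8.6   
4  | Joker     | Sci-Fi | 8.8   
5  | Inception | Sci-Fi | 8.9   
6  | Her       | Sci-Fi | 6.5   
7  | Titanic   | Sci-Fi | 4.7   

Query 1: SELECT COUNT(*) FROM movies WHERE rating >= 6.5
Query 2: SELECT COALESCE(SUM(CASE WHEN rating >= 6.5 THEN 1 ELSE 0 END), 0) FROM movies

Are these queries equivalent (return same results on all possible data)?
Yes, equivalent

Both queries return: [(4,)]

Reason: COUNT with WHERE vs conditional SUM (COALESCE handles empty-table NULL)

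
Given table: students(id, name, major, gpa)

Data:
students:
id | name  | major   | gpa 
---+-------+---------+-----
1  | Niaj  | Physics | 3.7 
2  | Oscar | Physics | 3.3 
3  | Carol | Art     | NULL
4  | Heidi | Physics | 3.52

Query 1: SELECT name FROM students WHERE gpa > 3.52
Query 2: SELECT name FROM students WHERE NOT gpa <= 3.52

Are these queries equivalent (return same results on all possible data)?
Yes, equivalent

Both queries return: [('Niaj',)]

Reason: Both filter gpa > 3.52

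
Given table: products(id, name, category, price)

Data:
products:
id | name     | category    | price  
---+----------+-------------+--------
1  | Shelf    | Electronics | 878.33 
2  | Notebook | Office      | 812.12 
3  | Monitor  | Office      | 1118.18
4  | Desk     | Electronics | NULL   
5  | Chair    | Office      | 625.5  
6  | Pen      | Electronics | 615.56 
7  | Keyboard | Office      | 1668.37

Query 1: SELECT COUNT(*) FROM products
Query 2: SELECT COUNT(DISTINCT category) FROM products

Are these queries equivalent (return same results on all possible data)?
No, not equivalent

Query 1 returns: [(7,)]
Query 2 returns: [(2,)]

Reason: COUNT(*) counts rows, COUNT(DISTINCT category) counts unique categorys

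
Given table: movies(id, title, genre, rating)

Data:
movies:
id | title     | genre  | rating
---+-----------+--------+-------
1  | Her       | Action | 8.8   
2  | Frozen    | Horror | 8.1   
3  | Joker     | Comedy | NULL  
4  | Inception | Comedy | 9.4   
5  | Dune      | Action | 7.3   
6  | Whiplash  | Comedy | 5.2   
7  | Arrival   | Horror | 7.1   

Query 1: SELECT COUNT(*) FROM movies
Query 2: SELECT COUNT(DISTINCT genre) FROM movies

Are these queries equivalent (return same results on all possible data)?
No, not equivalent

Query 1 returns: [(7,)]
Query 2 returns: [(3,)]

Reason: COUNT(*) counts rows, COUNT(DISTINCT genre) counts unique genres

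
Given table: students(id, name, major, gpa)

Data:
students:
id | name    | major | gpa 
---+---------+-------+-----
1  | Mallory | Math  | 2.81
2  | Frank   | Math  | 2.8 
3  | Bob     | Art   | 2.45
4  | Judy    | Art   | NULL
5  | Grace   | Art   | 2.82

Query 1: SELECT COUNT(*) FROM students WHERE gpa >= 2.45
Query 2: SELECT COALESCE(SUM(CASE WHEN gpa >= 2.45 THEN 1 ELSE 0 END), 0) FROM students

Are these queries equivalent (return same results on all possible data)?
Yes, equivalent

Both queries return: [(4,)]

Reason: COUNT with WHERE vs conditional SUM (COALESCE handles empty-table NULL)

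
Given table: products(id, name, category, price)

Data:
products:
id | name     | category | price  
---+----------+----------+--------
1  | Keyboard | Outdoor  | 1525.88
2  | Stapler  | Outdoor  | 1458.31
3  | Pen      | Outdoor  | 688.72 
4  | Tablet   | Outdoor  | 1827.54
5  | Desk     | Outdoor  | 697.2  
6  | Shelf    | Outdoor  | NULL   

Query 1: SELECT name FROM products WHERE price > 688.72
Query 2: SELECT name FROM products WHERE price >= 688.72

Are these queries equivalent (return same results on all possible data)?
No, not equivalent

Query 1 returns: [('Keyboard',), ('Stapler',), ('Tablet',), ('Desk',)]
Query 2 returns: [('Keyboard',), ('Stapler',), ('Pen',), ('Tablet',), ('Desk',)]

Reason: > vs >= gives different results when price = 688.72 exists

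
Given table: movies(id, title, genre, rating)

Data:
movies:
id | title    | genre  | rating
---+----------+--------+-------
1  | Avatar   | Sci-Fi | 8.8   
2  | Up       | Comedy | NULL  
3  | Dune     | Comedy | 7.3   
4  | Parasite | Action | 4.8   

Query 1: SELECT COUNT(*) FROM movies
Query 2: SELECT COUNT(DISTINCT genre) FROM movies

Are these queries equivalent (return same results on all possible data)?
No, not equivalent

Query 1 returns: [(4,)]
Query 2 returns: [(3,)]

Reason: COUNT(*) counts rows, COUNT(DISTINCT genre) counts unique genres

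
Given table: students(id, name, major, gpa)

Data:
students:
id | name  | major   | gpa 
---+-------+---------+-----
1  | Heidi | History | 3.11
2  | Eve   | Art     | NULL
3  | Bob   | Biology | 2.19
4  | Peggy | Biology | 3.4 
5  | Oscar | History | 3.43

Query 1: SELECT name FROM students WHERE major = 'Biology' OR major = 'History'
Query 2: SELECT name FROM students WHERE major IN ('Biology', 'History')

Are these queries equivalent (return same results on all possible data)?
Yes, equivalent

Both queries return: [('Bob',), ('Heidi',), ('Oscar',), ('Peggy',)]

Reason: OR vs IN are equivalent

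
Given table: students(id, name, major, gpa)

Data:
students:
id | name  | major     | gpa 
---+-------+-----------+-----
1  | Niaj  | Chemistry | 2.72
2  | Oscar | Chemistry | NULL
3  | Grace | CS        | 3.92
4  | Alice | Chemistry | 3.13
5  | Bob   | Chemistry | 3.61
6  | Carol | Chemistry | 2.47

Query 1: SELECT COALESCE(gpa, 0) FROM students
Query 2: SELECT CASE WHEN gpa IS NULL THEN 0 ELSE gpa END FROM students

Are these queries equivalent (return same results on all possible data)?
Yes, equivalent

Both queries return: [(0,), (2.47,), (2.72,), (3.13,), (3.61,), (3.92,)]

Reason: COALESCE vs CASE for NULL handling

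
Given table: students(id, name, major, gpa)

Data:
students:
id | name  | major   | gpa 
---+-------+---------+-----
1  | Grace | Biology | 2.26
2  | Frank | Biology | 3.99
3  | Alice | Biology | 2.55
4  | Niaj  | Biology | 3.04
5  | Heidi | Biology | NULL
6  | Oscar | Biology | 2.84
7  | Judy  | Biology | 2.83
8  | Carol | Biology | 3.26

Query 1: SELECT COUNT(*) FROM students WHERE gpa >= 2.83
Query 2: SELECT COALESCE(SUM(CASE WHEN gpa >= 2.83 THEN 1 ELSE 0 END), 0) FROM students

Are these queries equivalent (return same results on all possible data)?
Yes, equivalent

Both queries return: [(5,)]

Reason: COUNT with WHERE vs conditional SUM (COALESCE handles empty-table NULL)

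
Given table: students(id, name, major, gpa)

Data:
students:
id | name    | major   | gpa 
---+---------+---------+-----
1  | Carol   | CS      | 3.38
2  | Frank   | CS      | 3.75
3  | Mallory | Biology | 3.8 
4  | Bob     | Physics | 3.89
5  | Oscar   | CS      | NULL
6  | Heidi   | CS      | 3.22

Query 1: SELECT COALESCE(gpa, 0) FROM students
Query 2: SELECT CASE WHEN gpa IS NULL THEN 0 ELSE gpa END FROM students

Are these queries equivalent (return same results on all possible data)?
Yes, equivalent

Both queries return: [(0,), (3.22,), (3.38,), (3.75,), (3.8,), (3.89,)]

Reason: COALESCE vs CASE for NULL handling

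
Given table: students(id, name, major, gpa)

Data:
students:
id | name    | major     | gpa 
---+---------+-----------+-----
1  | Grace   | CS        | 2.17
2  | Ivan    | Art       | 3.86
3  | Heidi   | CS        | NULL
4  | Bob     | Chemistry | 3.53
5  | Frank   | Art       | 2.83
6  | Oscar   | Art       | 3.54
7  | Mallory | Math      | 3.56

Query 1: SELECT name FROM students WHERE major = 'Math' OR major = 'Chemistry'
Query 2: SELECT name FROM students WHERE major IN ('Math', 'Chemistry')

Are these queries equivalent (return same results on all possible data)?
Yes, equivalent

Both queries return: [('Bob',), ('Mallory',)]

Reason: OR vs IN are equivalent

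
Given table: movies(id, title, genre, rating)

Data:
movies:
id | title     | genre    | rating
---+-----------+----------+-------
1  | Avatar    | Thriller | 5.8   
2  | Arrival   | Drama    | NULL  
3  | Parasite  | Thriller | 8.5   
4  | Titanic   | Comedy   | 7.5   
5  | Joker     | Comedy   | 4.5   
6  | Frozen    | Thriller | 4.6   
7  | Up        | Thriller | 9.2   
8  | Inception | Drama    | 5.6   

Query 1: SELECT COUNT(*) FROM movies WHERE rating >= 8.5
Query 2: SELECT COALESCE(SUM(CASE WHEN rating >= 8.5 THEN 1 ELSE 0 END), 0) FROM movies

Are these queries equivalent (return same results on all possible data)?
Yes, equivalent

Both queries return: [(2,)]

Reason: COUNT with WHERE vs conditional SUM (COALESCE handles empty-table NULL)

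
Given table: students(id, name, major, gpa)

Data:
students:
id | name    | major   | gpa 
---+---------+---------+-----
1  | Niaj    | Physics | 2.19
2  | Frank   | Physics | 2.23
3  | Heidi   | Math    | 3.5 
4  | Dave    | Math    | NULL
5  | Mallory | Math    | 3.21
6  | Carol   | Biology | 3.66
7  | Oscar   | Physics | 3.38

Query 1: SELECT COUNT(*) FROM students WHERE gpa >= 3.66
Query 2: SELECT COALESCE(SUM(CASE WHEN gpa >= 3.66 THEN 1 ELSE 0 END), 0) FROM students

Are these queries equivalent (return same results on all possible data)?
Yes, equivalent

Both queries return: [(1,)]

Reason: COUNT with WHERE vs conditional SUM (COALESCE handles empty-table NULL)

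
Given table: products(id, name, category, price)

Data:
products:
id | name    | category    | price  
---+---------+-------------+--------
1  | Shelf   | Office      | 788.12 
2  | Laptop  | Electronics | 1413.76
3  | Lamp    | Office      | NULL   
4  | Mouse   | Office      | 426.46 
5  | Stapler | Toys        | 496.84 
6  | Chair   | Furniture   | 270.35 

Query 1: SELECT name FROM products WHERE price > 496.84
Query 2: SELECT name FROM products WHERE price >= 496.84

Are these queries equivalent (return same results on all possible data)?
No, not equivalent

Query 1 returns: [('Shelf',), ('Laptop',)]
Query 2 returns: [('Shelf',), ('Laptop',), ('Stapler',)]

Reason: > vs >= gives different results when price = 496.84 exists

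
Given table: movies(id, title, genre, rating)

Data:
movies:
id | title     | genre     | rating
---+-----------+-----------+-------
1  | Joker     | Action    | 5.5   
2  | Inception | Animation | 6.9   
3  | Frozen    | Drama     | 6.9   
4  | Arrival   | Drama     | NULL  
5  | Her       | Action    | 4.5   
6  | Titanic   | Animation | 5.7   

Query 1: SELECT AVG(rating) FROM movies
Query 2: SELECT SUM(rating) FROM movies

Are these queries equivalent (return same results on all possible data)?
No, not equivalent

Query 1 returns: [(5.9,)]
Query 2 returns: [(29.5,)]

Reason: AVG vs SUM give different aggregate values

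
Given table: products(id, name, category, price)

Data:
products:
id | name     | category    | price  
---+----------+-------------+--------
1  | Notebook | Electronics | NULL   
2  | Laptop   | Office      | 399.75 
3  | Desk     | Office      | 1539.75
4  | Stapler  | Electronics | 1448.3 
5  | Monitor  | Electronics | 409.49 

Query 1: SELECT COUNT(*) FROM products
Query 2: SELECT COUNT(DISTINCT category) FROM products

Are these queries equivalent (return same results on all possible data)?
No, not equivalent

Query 1 returns: [(5,)]
Query 2 returns: [(2,)]

Reason: COUNT(*) counts rows, COUNT(DISTINCT category) counts unique categorys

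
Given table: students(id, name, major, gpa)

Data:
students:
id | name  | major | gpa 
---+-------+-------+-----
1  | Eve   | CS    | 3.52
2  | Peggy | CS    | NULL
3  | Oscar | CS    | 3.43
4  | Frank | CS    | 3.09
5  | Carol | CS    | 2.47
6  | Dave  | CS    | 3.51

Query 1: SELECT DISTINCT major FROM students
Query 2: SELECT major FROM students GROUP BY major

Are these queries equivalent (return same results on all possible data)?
Yes, equivalent

Both queries return: [('CS',)]

Reason: Both get unique majors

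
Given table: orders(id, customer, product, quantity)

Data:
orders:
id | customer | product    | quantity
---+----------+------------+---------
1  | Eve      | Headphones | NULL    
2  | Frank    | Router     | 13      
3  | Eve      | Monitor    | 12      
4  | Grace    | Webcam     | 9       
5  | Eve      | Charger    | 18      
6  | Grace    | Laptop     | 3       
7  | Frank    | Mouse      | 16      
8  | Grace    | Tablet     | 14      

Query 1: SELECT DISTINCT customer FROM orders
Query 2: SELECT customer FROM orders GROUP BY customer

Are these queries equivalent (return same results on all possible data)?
Yes, equivalent

Both queries return: [('Eve',), ('Frank',), ('Grace',)]

Reason: Both get unique customers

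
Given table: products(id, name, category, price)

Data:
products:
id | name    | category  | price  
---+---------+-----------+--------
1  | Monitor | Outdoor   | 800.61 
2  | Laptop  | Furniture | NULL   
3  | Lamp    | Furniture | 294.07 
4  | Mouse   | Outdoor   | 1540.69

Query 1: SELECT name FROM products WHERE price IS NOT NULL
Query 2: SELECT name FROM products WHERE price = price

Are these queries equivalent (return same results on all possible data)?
Yes, equivalent

Both queries return: [('Lamp',), ('Monitor',), ('Mouse',)]

Reason: IS NOT NULL vs self-equality (both exclude NULLs)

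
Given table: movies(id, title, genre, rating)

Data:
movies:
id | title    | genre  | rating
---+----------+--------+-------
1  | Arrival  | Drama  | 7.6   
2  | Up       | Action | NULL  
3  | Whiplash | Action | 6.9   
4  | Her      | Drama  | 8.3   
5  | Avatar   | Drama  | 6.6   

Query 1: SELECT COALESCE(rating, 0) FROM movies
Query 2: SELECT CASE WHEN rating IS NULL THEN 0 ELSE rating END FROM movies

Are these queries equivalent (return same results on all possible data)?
Yes, equivalent

Both queries return: [(0,), (6.6,), (6.9,), (7.6,), (8.3,)]

Reason: COALESCE vs CASE for NULL handling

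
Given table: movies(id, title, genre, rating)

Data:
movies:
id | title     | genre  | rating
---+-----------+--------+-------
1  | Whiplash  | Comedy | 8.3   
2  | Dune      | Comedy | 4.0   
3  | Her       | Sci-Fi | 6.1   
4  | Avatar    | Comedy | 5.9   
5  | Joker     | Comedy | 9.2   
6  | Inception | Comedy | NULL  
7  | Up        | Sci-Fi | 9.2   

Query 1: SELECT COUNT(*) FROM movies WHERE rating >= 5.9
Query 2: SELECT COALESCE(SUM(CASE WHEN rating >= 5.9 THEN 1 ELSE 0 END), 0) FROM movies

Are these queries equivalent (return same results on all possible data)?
Yes, equivalent

Both queries return: [(5,)]

Reason: COUNT with WHERE vs conditional SUM (COALESCE handles empty-table NULL)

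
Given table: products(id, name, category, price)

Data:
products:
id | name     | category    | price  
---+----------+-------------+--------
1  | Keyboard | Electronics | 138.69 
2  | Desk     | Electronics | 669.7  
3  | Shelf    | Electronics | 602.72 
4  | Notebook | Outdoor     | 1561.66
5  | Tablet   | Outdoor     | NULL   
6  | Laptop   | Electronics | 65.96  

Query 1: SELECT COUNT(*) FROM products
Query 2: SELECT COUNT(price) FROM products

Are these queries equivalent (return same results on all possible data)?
No, not equivalent

Query 1 returns: [(6,)]
Query 2 returns: [(5,)]

Reason: COUNT(*) includes NULLs, COUNT(column) excludes them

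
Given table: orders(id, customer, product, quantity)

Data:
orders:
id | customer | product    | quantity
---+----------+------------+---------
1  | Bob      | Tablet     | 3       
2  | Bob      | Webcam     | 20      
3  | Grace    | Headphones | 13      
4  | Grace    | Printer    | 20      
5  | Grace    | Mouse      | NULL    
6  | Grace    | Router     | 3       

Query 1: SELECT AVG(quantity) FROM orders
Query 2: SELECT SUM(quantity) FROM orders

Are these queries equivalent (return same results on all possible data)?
No, not equivalent

Query 1 returns: [(11.8,)]
Query 2 returns: [(59,)]

Reason: AVG vs SUM give different aggregate values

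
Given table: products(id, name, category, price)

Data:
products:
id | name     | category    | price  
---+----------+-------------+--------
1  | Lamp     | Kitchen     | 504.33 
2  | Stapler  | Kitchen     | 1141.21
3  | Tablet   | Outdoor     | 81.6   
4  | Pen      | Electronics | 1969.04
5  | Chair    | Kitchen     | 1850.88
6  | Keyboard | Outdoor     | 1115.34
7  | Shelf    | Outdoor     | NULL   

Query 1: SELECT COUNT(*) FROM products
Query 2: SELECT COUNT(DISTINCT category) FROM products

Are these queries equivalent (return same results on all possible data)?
No, not equivalent

Query 1 returns: [(7,)]
Query 2 returns: [(3,)]

Reason: COUNT(*) counts rows, COUNT(DISTINCT category) counts unique categorys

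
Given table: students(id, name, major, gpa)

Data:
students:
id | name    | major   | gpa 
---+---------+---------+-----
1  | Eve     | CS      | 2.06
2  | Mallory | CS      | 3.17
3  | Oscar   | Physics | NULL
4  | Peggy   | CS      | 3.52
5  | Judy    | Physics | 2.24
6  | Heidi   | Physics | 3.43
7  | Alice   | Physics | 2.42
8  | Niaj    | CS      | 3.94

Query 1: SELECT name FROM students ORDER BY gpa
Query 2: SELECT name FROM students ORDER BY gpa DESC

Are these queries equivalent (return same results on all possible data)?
No, not equivalent

Query 1 returns: [('Oscar',), ('Eve',), ('Judy',), ('Alice',), ('Mallory',), ('Heidi',), ('Peggy',), ('Niaj',)]
Query 2 returns: [('Niaj',), ('Peggy',), ('Heidi',), ('Mallory',), ('Alice',), ('Judy',), ('Eve',), ('Oscar',)]

Reason: ASC vs DESC gives opposite ordering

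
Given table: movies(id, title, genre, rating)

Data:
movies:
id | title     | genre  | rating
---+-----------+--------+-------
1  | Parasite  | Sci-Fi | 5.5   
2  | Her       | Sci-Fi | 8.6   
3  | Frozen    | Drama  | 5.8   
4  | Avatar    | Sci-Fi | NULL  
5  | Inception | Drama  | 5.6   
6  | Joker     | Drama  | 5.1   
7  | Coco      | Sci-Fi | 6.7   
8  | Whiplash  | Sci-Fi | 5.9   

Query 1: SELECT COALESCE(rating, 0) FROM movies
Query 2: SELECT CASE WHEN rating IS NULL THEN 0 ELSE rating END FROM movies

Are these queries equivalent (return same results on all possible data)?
Yes, equivalent

Both queries return: [(0,), (5.1,), (5.5,), (5.6,), (5.8,), (5.9,), (6.7,), (8.6,)]

Reason: COALESCE vs CASE for NULL handling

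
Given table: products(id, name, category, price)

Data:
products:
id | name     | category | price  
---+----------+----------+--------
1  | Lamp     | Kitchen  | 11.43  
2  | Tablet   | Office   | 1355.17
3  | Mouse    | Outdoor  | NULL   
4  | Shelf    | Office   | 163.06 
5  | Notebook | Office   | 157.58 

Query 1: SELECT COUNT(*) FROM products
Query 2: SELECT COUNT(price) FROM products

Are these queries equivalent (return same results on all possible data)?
No, not equivalent

Query 1 returns: [(5,)]
Query 2 returns: [(4,)]

Reason: COUNT(*) includes NULLs, COUNT(column) excludes them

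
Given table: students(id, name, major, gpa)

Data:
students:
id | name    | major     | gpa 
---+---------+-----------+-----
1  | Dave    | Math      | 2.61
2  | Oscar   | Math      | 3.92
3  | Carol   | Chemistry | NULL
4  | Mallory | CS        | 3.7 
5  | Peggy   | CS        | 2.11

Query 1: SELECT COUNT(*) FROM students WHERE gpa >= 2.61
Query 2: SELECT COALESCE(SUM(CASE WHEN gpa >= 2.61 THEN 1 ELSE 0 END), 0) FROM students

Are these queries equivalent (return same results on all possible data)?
Yes, equivalent

Both queries return: [(3,)]

Reason: COUNT with WHERE vs conditional SUM (COALESCE handles empty-table NULL)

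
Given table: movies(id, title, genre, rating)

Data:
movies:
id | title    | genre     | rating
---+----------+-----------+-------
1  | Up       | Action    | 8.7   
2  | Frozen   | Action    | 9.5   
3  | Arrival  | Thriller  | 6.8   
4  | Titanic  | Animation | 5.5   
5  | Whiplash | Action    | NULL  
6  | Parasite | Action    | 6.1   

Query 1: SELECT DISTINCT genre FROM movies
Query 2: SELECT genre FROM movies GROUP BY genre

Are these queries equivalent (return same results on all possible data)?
Yes, equivalent

Both queries return: [('Action',), ('Animation',), ('Thriller',)]

Reason: Both get unique genres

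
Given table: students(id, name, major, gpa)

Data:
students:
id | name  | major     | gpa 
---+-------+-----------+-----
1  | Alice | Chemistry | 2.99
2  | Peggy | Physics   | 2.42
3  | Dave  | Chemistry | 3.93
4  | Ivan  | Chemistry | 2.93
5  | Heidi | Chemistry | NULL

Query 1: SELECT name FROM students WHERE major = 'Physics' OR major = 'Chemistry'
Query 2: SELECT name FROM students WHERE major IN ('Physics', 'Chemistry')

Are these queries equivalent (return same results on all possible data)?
Yes, equivalent

Both queries return: [('Alice',), ('Dave',), ('Heidi',), ('Ivan',), ('Peggy',)]

Reason: OR vs IN are equivalent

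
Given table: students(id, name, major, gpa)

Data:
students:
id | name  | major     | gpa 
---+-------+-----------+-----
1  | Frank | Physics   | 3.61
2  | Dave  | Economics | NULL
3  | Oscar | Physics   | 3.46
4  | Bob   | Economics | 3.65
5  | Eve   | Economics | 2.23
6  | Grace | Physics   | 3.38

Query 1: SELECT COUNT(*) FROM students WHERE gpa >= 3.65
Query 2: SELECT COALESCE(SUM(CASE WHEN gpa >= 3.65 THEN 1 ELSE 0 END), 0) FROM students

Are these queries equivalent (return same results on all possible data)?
Yes, equivalent

Both queries return: [(1,)]

Reason: COUNT with WHERE vs conditional SUM (COALESCE handles empty-table NULL)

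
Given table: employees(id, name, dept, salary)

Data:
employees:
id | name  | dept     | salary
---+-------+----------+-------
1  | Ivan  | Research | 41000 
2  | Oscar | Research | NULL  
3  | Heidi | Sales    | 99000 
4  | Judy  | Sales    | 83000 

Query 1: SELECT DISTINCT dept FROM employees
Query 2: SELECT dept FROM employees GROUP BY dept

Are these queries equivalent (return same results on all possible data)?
Yes, equivalent

Both queries return: [('Research',), ('Sales',)]

Reason: Both get unique depts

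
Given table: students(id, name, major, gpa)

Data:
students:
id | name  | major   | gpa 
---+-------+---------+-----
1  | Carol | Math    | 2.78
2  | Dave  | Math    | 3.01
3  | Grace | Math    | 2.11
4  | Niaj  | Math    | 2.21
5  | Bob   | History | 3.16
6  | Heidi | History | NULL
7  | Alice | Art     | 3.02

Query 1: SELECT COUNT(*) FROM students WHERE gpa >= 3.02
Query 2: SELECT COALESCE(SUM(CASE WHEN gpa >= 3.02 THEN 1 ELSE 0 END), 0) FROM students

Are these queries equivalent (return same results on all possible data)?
Yes, equivalent

Both queries return: [(2,)]

Reason: COUNT with WHERE vs conditional SUM (COALESCE handles empty-table NULL)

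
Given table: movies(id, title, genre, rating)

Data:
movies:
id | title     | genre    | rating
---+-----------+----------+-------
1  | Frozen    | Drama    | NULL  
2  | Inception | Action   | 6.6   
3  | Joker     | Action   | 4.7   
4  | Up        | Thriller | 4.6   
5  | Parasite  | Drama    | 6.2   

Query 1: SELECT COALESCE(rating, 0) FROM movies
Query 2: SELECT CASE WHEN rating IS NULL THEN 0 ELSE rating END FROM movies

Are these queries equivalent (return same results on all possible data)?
Yes, equivalent

Both queries return: [(0,), (4.6,), (4.7,), (6.2,), (6.6,)]

Reason: COALESCE vs CASE for NULL handling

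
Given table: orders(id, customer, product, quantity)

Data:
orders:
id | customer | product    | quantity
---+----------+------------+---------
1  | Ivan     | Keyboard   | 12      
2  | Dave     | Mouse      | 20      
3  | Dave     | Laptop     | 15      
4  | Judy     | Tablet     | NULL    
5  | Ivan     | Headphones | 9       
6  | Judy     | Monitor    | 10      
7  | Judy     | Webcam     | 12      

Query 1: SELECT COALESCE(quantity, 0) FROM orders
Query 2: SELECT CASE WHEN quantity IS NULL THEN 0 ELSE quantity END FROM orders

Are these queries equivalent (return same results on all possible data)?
Yes, equivalent

Both queries return: [(0,), (9,), (10,), (12,), (12,), (15,), (20,)]

Reason: COALESCE vs CASE for NULL handling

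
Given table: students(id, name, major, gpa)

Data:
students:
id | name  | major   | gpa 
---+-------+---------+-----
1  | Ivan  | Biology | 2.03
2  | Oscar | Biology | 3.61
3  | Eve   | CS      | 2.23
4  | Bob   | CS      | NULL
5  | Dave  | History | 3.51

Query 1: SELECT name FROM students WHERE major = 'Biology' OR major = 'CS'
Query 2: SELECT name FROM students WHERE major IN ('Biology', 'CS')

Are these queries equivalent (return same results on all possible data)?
Yes, equivalent

Both queries return: [('Bob',), ('Eve',), ('Ivan',), ('Oscar',)]

Reason: OR vs IN are equivalent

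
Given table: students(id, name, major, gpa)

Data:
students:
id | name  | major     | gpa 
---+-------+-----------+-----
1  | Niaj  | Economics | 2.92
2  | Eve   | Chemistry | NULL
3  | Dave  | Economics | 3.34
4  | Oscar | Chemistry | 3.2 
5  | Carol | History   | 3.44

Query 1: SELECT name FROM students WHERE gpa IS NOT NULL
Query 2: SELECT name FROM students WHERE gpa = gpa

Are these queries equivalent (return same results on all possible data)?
Yes, equivalent

Both queries return: [('Carol',), ('Dave',), ('Niaj',), ('Oscar',)]

Reason: IS NOT NULL vs self-equality (both exclude NULLs)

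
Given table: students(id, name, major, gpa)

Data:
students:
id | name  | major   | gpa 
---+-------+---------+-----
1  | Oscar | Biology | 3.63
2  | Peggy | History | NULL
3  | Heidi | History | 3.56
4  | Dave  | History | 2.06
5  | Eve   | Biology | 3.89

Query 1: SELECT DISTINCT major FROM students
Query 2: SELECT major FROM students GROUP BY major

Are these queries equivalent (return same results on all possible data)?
Yes, equivalent

Both queries return: [('Biology',), ('History',)]

Reason: Both get unique majors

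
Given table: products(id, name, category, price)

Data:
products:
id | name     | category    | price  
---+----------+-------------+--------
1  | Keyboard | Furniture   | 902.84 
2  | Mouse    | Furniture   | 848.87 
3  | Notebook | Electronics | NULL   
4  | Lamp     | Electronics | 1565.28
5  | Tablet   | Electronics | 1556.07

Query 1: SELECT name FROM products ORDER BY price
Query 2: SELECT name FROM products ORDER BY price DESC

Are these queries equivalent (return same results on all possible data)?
No, not equivalent

Query 1 returns: [('Notebook',), ('Mouse',), ('Keyboard',), ('Tablet',), ('Lamp',)]
Query 2 returns: [('Lamp',), ('Tablet',), ('Keyboard',), ('Mouse',), ('Notebook',)]

Reason: ASC vs DESC gives opposite ordering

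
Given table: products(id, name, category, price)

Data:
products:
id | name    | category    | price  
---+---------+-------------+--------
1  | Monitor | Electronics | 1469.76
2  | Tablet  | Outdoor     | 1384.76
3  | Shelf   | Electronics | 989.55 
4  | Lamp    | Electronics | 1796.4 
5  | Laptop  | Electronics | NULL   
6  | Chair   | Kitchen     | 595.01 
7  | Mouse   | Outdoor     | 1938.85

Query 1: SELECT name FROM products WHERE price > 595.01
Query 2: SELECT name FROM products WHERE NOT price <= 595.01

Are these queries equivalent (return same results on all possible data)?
Yes, equivalent

Both queries return: [('Lamp',), ('Monitor',), ('Mouse',), ('Shelf',), ('Tablet',)]

Reason: Both filter price > 595.01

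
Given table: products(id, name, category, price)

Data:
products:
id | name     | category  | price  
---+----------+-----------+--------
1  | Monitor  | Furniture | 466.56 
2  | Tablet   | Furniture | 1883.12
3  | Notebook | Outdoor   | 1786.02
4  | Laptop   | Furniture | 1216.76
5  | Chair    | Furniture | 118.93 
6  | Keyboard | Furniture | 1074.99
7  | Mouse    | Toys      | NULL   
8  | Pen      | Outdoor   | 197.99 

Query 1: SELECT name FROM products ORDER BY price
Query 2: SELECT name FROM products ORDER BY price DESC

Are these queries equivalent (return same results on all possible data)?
No, not equivalent

Query 1 returns: [('Mouse',), ('Chair',), ('Pen',), ('Monitor',), ('Keyboard',), ('Laptop',), ('Notebook',), ('Tablet',)]
Query 2 returns: [('Tablet',), ('Notebook',), ('Laptop',), ('Keyboard',), ('Monitor',), ('Pen',), ('Chair',), ('Mouse',)]

Reason: ASC vs DESC gives opposite ordering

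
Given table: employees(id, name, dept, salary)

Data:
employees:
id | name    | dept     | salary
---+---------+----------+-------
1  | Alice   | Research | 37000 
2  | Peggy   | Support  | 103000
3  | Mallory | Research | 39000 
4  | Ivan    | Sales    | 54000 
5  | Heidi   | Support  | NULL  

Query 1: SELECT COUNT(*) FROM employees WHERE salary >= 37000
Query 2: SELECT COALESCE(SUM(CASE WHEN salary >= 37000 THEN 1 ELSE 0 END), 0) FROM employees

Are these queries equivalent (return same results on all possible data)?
Yes, equivalent

Both queries return: [(4,)]

Reason: COUNT with WHERE vs conditional SUM (COALESCE handles empty-table NULL)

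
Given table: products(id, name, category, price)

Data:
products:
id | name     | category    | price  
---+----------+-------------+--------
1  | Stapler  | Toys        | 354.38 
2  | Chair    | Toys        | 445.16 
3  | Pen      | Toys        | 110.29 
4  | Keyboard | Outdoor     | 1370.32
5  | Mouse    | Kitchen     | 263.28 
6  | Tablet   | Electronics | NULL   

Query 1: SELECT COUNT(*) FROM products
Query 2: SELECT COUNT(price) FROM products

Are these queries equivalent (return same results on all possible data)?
No, not equivalent

Query 1 returns: [(6,)]
Query 2 returns: [(5,)]

Reason: COUNT(*) includes NULLs, COUNT(column) excludes them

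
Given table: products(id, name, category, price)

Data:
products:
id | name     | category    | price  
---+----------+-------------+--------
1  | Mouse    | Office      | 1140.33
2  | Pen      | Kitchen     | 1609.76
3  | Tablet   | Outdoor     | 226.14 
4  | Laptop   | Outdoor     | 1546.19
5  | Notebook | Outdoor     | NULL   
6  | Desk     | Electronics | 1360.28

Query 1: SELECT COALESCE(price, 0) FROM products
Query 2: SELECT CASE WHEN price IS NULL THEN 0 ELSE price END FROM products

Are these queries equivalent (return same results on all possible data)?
Yes, equivalent

Both queries return: [(0,), (226.14,), (1140.33,), (1360.28,), (1546.19,), (1609.76,)]

Reason: COALESCE vs CASE for NULL handling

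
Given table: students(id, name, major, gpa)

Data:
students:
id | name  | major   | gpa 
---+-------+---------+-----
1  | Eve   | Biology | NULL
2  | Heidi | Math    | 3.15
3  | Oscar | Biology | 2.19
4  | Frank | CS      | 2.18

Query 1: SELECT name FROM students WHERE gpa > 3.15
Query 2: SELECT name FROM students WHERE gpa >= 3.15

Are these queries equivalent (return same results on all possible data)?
No, not equivalent

Query 1 returns: []
Query 2 returns: [('Heidi',)]

Reason: > vs >= gives different results when gpa = 3.15 exists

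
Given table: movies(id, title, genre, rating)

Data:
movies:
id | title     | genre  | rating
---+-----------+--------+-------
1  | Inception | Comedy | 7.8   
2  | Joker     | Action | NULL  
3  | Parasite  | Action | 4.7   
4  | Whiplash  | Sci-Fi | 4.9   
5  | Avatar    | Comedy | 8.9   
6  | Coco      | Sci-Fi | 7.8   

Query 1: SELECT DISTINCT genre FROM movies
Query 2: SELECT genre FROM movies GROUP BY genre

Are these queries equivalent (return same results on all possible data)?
Yes, equivalent

Both queries return: [('Action',), ('Comedy',), ('Sci-Fi',)]

Reason: Both get unique genres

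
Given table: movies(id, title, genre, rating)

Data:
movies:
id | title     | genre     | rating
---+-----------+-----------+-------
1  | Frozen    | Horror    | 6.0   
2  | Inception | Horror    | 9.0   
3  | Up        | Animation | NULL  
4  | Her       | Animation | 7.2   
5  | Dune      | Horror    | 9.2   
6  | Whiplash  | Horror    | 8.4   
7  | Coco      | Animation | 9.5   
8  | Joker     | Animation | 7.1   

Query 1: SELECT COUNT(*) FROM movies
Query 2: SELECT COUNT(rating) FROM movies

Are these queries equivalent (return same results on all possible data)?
No, not equivalent

Query 1 returns: [(8,)]
Query 2 returns: [(7,)]

Reason: COUNT(*) includes NULLs, COUNT(column) excludes them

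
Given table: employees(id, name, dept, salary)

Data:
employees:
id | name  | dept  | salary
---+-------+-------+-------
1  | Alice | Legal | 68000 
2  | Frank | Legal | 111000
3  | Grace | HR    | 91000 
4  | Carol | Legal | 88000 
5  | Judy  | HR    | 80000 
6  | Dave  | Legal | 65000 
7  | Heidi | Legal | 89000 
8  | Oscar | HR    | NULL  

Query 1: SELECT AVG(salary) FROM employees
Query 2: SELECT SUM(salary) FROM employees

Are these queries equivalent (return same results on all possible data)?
No, not equivalent

Query 1 returns: [(84571.42857142857,)]
Query 2 returns: [(592000,)]

Reason: AVG vs SUM give different aggregate values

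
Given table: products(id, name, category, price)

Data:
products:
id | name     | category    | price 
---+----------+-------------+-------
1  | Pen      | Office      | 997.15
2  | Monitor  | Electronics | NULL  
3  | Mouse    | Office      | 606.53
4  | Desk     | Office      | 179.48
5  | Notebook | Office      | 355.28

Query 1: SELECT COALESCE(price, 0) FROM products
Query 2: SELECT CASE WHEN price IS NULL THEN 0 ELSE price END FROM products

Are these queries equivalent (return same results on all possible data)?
Yes, equivalent

Both queries return: [(0,), (179.48,), (355.28,), (606.53,), (997.15,)]

Reason: COALESCE vs CASE for NULL handling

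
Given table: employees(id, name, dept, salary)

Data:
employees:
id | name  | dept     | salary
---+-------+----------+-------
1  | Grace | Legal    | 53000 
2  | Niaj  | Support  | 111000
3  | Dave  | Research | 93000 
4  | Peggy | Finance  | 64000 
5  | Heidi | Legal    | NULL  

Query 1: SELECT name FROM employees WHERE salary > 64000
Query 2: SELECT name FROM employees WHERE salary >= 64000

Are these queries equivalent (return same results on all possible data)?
No, not equivalent

Query 1 returns: [('Niaj',), ('Dave',)]
Query 2 returns: [('Niaj',), ('Dave',), ('Peggy',)]

Reason: > vs >= gives different results when salary = 64000 exists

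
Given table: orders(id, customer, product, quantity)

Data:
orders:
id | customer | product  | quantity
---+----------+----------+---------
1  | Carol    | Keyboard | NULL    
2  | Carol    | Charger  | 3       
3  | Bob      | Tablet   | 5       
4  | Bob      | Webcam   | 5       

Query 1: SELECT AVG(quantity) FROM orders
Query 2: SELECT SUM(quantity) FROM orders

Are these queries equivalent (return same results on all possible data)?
No, not equivalent

Query 1 returns: [(4.333333333333333,)]
Query 2 returns: [(13,)]

Reason: AVG vs SUM give different aggregate values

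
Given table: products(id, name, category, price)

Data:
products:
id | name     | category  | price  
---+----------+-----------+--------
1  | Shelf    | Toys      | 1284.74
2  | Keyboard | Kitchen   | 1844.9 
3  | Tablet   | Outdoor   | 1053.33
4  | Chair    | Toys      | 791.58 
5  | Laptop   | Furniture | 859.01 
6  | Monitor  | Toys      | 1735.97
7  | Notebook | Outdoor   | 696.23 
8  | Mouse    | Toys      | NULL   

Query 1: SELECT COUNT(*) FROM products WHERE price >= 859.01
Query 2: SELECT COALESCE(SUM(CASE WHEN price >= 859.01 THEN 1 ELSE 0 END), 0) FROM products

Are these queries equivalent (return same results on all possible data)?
Yes, equivalent

Both queries return: [(5,)]

Reason: COUNT with WHERE vs conditional SUM (COALESCE handles empty-table NULL)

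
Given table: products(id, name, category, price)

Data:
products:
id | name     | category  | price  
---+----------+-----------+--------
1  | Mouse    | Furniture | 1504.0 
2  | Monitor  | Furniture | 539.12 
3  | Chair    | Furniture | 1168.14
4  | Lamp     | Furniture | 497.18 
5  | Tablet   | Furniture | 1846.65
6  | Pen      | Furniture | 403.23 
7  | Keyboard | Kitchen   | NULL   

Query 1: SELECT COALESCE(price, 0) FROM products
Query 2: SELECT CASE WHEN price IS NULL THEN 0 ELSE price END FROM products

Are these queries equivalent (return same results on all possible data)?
Yes, equivalent

Both queries return: [(0,), (403.23,), (497.18,), (539.12,), (1168.14,), (1504.0,), (1846.65,)]

Reason: COALESCE vs CASE for NULL handling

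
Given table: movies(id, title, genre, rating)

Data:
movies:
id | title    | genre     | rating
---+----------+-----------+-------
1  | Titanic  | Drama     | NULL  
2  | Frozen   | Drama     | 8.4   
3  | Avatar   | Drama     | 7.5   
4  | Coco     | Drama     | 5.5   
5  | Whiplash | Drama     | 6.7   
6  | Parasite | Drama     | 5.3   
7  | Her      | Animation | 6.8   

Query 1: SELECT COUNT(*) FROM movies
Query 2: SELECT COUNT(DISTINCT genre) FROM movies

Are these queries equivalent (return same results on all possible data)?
No, not equivalent

Query 1 returns: [(7,)]
Query 2 returns: [(2,)]

Reason: COUNT(*) counts rows, COUNT(DISTINCT genre) counts unique genres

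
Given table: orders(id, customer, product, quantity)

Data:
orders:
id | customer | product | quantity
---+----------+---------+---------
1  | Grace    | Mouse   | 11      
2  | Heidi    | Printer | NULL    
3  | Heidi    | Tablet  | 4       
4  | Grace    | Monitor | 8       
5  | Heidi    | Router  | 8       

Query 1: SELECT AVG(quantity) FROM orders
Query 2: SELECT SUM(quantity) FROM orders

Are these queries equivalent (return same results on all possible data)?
No, not equivalent

Query 1 returns: [(7.75,)]
Query 2 returns: [(31,)]

Reason: AVG vs SUM give different aggregate values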